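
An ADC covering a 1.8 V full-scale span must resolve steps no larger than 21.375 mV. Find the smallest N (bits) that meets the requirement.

7 bits

Number of steps required ≥ 1.8 V / 21.375 mV = 84.21.
Need 2^N ≥ 84.21; 2^6 = 64, 2^7 = 128.
Minimum N = 7.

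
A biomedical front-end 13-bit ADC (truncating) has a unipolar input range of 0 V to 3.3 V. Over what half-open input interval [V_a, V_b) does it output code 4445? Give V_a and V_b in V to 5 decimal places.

[1.79059 V, 1.79099 V)

LSB = 3.3/2^13 = 402.83 µV.
V_a = V_low + 4445·LSB = 1.79059 V; V_b = V_low + 4446·LSB = 1.79099 V.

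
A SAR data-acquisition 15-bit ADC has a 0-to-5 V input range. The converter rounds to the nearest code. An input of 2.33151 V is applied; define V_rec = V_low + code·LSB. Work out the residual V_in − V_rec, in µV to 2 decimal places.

-32.97 µV

One LSB is 5 V / 32768 = 152.59 µV.
(2.33151 − 0)/0.000152588 = 15279.7839; round gives code 15280.
Reconstructed: 2.331543 V.
V_in − V_rec = -3.29687e-05 V = -32.97 µV.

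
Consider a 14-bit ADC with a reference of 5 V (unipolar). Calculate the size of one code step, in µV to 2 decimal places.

305.18 µV

Full-scale span = 5 V.
LSB = 5 / 2^14 = 5 / 16384 = 0.000305176 V = 305.18 µV.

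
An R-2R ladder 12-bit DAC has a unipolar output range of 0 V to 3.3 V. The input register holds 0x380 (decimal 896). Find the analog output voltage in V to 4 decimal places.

LSB = 3.3 V / 2^12 = 0.806 mV.
Code 0x380 = 896 decimal.
V_out = 0 + 896 × 0.000805664 V = 0.721875 V.

0.7219 V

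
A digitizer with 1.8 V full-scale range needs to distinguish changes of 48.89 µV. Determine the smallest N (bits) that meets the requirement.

Number of steps required ≥ 1.8 V / 48.89 µV = 36817.35.
Need 2^N ≥ 36817.35; 2^15 = 32768, 2^16 = 65536.
Minimum N = 16.

16 bits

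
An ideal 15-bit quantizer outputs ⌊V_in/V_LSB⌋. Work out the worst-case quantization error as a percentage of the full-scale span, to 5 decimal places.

Truncating → worst-case error = 1 LSB = V_FS/2^15, so 100/32768 = 0.00305176 % of full scale.

0.00305 %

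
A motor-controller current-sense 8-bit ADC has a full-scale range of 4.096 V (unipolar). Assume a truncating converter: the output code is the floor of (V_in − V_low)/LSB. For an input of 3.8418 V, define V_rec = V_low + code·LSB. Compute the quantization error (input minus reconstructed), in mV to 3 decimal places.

Step size: 4.096 V ÷ 2^8 = 16.000 mV.
(3.8418 − 0)/0.016 = 240.1125; ⌊·⌋ gives code 240.
Reconstructed: 3.84 V.
Error = 3.8418 − 3.84 = 0.0018 V = 1.800 mV.

1.800 mV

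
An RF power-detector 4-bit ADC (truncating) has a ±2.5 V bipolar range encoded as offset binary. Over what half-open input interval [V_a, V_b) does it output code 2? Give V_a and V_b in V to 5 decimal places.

LSB = 5/2^4 = 312.500 mV.
V_a = V_low + 2·LSB = -1.875 V; V_b = V_low + 3·LSB = -1.5625 V.

[-1.87500 V, -1.56250 V)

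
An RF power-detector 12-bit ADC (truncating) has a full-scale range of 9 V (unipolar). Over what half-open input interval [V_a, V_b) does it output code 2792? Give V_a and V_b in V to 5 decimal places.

[6.13477 V, 6.13696 V)

LSB = 9/2^12 = 2.197 mV.
V_a = V_low + 2792·LSB = 6.13477 V; V_b = V_low + 2793·LSB = 6.13696 V.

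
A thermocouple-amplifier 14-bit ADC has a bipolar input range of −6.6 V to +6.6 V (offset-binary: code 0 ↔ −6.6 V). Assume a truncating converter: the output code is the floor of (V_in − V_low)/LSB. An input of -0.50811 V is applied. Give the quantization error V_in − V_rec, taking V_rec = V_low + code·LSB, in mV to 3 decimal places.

One LSB is 13.2 V / 16384 = 0.806 mV.
(-0.50811 − (−6.6))/0.000805664 = 7561.3277; ⌊·⌋ gives code 7561.
Code 7561 maps back to (−6.6) + 7561×0.000805664 V = -0.50837402 V.
Difference: 0.000264023 V → 0.264 mV.

0.264 mV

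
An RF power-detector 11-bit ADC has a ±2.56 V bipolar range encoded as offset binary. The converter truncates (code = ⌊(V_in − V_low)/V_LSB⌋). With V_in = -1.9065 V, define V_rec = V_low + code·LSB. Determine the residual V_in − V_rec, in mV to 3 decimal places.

1.000 mV

Step size: 5.12 V ÷ 2^11 = 2.500 mV.
(V_in − V_low)/LSB = (-1.9065 − (−2.56))/0.0025 = 261.4000 → code 261 (floor).
Reconstructed: -1.9075 V.
Difference: 0.001 V → 1.000 mV.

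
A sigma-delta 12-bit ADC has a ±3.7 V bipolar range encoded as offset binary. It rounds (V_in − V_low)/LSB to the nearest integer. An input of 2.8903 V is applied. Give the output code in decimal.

LSB = 7.4 V / 4096 = 1.807 mV.
(2.8903 − (−3.7)) / 0.00180664 = 3647.820 LSBs.
round(3647.820) = 3648.

code 3648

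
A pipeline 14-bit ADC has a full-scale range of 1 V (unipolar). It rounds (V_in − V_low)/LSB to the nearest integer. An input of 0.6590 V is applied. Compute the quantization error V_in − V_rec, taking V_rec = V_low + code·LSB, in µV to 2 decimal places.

3.42 µV

One LSB is 1 V / 16384 = 61.04 µV.
(V_in − V_low)/LSB = (0.6590 − 0)/6.10352e-05 = 10797.0560 → code 10797 (round).
Code 10797 maps back to 0 + 10797×6.10352e-05 V = 0.65899658 V.
V_in − V_rec = 3.41797e-06 V = 3.42 µV.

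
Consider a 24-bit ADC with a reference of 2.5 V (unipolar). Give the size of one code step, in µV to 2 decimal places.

0.15 µV

Full-scale span = 2.5 V.
LSB = 2.5 / 2^24 = 2.5 / 16777216 = 1.49012e-07 V = 0.15 µV.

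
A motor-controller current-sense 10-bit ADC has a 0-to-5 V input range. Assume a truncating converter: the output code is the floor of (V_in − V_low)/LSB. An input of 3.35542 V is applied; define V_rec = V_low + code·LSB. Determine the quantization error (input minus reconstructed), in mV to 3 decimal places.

0.928 mV

LSB = 5/2^10 = 4.883 mV.
Scaled input = 687.1900 LSBs, so code = 687.
Code 687 maps back to 0 + 687×0.00488281 V = 3.3544922 V.
V_in − V_rec = 0.000927813 V = 0.928 mV.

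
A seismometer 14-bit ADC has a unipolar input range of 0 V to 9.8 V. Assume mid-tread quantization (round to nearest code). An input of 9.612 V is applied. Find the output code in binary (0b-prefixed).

With 16384 levels over 9.8 V, one step is 0.598 mV.
Input sits at 16069.695 steps above V_low.
So the output code is 16070.
In binary (0b-prefixed): 0b11111011000110.

code 0b11111011000110 (decimal 16070)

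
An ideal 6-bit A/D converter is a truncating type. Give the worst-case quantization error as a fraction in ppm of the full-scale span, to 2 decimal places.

Truncating → worst-case error = 1 LSB = V_FS/2^6, so 1e+06/64 = 15625 ppm of full scale.

15625.00 ppm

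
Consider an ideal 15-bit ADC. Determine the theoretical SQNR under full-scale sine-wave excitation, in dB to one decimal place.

SNR ≈ 6.02·N + 1.76 dB = 6.02·15 + 1.76 = 92.06 dB.

92.1 dB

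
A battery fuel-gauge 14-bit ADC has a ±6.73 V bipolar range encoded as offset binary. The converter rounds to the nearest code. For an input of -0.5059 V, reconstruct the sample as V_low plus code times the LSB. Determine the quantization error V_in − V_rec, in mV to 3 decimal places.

One LSB is 13.46 V / 16384 = 0.822 mV.
(-0.5059 − (−6.73))/0.000821533 = 7576.2002; round gives code 7576.
Reconstructed: -0.50606445 V.
Difference: 0.000164453 V → 0.164 mV.

0.164 mV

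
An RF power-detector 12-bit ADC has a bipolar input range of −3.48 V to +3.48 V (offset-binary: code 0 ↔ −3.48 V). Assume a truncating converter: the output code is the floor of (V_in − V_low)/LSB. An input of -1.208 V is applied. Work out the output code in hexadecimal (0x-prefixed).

code 0x539 (decimal 1337)

LSB = 6.96 V / 4096 = 1.699 mV.
(-1.208 − (−3.48)) / 0.00169922 = 1337.085 LSBs.
Floor → code 1337.
In hexadecimal (0x-prefixed): 0x539.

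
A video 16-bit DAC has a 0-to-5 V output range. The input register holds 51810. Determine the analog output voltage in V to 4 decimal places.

LSB = 5 V / 2^16 = 76.29 µV.
V_out = 0 + 51810 × 7.62939e-05 V = 3.95279 V.

3.9528 V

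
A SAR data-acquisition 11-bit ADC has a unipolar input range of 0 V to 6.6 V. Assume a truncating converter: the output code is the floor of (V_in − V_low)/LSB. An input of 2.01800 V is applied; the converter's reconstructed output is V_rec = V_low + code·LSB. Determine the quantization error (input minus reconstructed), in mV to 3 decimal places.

0.617 mV

Step size: 6.6 V ÷ 2^11 = 3.223 mV.
Scaled input = 626.1915 LSBs, so code = 626.
Code 626 maps back to 0 + 626×0.00322266 V = 2.0173828 V.
Error = 2.01800 − 2.0173828 = 0.000617188 V = 0.617 mV.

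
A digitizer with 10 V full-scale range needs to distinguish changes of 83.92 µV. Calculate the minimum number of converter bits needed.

Number of steps required ≥ 10 V / 83.92 µV = 119161.11.
Need 2^N ≥ 119161.11; 2^16 = 65536, 2^17 = 131072.
Minimum N = 17.

17 bits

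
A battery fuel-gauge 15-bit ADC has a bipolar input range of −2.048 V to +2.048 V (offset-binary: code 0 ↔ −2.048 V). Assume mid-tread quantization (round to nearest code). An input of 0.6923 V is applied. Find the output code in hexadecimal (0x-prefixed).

LSB = 4.096 V / 32768 = 125.00 µV.
Input sits at 21922.400 steps above V_low.
So the output code is 21922.
In hexadecimal (0x-prefixed): 0x55A2.

code 0x55A2 (decimal 21922)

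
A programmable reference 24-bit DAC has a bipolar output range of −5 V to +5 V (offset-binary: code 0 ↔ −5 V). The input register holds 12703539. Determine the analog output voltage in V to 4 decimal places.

2.5719 V

LSB = 10 V / 2^24 = 0.60 µV.
V_out = (−5) + 12703539 × 5.96046e-07 V = 2.5719 V.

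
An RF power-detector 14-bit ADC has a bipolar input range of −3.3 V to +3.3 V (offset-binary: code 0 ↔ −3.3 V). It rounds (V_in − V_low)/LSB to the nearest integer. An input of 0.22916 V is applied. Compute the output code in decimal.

code 8761

Full-scale span = 6.6 V; LSB = 6.6/2^14 = 402.83 µV.
(0.22916 − (−3.3)) / 0.000402832 = 8760.872 LSBs.
Round → code 8761.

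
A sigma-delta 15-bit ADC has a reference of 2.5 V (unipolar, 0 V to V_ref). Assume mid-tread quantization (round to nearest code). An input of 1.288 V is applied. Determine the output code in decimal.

Full-scale span = 2.5 V; LSB = 2.5/2^15 = 76.29 µV.
(V_in − V_low)/LSB = (1.288 − 0) / 7.62939e-05 = 16882.074.
So the output code is 16882.

code 16882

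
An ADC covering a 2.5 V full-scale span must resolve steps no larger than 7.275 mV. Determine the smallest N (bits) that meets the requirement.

9 bits

Number of steps required ≥ 2.5 V / 7.275 mV = 343.64.
Need 2^N ≥ 343.64; 2^8 = 256, 2^9 = 512.
Minimum N = 9.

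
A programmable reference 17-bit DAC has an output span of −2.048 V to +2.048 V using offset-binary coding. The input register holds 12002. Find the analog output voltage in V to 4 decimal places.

-1.6729 V

LSB = 4.096 V / 2^17 = 31.25 µV.
V_out = (−2.048) + 12002 × 3.125e-05 V = -1.67294 V.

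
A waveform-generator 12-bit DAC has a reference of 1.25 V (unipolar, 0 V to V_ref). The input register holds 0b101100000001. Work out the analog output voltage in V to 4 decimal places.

0.8597 V

LSB = 1.25 V / 2^12 = 305.18 µV.
Code 0b101100000001 = 2817 decimal.
V_out = 0 + 2817 × 0.000305176 V = 0.85968 V.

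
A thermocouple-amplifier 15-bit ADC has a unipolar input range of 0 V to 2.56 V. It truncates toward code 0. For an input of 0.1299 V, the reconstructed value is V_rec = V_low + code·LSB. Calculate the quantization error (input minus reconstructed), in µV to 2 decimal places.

LSB = 2.56/2^15 = 78.12 µV.
Scaled input = 1662.7200 LSBs, so code = 1662.
Code 1662 maps back to 0 + 1662×7.8125e-05 V = 0.12984375 V.
V_in − V_rec = 5.625e-05 V = 56.25 µV.

56.25 µV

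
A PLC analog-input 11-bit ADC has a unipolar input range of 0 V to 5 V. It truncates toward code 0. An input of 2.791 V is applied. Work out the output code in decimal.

LSB = 5 V / 2048 = 2.441 mV.
Input sits at 1143.194 steps above V_low.
So the output code is 1143.

code 1143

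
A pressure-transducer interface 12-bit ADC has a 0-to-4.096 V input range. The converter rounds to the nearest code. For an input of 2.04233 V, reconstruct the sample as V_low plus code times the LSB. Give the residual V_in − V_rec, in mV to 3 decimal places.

0.330 mV

One LSB is 4.096 V / 4096 = 1.000 mV.
(V_in − V_low)/LSB = (2.04233 − 0)/0.001 = 2042.3300 → code 2042 (round).
V_rec = 0 + 2042·0.001 = 2.042 V.
Error = 2.04233 − 2.042 = 0.00033 V = 0.330 mV.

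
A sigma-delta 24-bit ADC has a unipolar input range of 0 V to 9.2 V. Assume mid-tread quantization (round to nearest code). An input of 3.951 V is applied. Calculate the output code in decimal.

Full-scale span = 9.2 V; LSB = 9.2/2^24 = 0.55 µV.
(3.951 − 0) / 5.48363e-07 = 7205084.828 LSBs.
round(7205084.828) = 7205085.

code 7205085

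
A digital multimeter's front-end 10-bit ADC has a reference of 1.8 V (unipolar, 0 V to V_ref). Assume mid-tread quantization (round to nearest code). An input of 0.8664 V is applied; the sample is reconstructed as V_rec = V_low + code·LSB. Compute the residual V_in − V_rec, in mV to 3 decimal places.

Step size: 1.8 V ÷ 2^10 = 1.758 mV.
Scaled input = 492.8853 LSBs, so code = 493.
Code 493 maps back to 0 + 493×0.00175781 V = 0.86660156 V.
V_in − V_rec = -0.000201563 V = -0.202 mV.

-0.202 mV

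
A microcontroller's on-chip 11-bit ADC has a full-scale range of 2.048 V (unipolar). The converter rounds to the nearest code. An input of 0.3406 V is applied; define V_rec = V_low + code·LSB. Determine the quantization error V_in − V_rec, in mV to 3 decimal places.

Step size: 2.048 V ÷ 2^11 = 1.000 mV.
(0.3406 − 0)/0.001 = 340.6000; round gives code 341.
Reconstructed: 0.341 V.
Error = 0.3406 − 0.341 = -0.0004 V = -0.400 mV.

-0.400 mV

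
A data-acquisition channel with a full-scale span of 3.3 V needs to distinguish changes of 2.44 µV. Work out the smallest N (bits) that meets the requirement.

Number of steps required ≥ 3.3 V / 2.44 µV = 1352459.02.
Need 2^N ≥ 1352459.02; 2^20 = 1048576, 2^21 = 2097152.
Minimum N = 21.

21 bits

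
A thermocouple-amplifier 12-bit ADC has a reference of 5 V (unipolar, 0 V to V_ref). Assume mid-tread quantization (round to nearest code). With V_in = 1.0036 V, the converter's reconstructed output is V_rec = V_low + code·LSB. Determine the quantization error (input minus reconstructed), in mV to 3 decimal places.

0.182 mV

Step size: 5 V ÷ 2^12 = 1.221 mV.
(1.0036 − 0)/0.0012207 = 822.1491; round gives code 822.
Reconstructed: 1.003418 V.
Error = 1.0036 − 1.003418 = 0.000182031 V = 0.182 mV.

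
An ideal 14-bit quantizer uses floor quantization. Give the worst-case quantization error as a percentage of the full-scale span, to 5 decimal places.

0.00610 %

Truncating → worst-case error = 1 LSB = V_FS/2^14, so 100/16384 = 0.00610352 % of full scale.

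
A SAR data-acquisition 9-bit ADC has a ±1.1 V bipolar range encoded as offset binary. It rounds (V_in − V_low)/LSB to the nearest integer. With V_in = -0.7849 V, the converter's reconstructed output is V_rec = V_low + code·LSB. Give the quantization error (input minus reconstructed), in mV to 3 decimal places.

Step size: 2.2 V ÷ 2^9 = 4.297 mV.
Scaled input = 73.3324 LSBs, so code = 73.
Reconstructed: -0.78632813 V.
Error = -0.7849 − (−0.78632813) = 0.00142812 V = 1.428 mV.

1.428 mV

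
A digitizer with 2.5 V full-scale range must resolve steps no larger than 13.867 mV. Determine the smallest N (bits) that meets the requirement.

Number of steps required ≥ 2.5 V / 13.867 mV = 180.28.
Need 2^N ≥ 180.28; 2^7 = 128, 2^8 = 256.
Minimum N = 8.

8 bits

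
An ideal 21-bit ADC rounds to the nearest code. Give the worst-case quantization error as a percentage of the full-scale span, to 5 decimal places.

0.00002 %

Rounding → worst-case error = ½ LSB = V_FS/2^22, so 100/4194304 = 2.38419e-05 % of full scale.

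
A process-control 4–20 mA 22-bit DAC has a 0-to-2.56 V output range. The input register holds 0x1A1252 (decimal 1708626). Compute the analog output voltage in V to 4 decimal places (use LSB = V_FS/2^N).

1.0429 V

LSB = 2.56 V / 2^22 = 0.61 µV.
Code 0x1A1252 = 1708626 decimal.
V_out = 0 + 1708626 × 6.10352e-07 V = 1.04286 V.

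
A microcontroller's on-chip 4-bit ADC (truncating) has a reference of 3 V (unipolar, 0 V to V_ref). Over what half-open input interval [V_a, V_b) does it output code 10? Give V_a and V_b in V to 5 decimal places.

[1.87500 V, 2.06250 V)

LSB = 3/2^4 = 187.500 mV.
V_a = V_low + 10·LSB = 1.875 V; V_b = V_low + 11·LSB = 2.0625 V.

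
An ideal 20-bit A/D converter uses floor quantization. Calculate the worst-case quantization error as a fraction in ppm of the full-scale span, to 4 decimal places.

0.9537 ppm

Truncating → worst-case error = 1 LSB = V_FS/2^20, so 1e+06/1048576 = 0.953674 ppm of full scale.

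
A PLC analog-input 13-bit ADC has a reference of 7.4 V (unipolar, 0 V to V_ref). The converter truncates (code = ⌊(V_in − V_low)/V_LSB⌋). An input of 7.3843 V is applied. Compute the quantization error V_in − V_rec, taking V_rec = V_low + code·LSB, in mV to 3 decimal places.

0.560 mV

Step size: 7.4 V ÷ 2^13 = 0.903 mV.
(7.3843 − 0)/0.00090332 = 8174.6197; ⌊·⌋ gives code 8174.
Reconstructed: 7.3837402 V.
Error = 7.3843 − 7.3837402 = 0.000559766 V = 0.560 mV.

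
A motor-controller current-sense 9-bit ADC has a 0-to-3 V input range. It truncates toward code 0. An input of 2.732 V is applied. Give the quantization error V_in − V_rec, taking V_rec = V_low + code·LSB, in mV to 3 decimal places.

1.531 mV

Step size: 3 V ÷ 2^9 = 5.859 mV.
Scaled input = 466.2613 LSBs, so code = 466.
Code 466 maps back to 0 + 466×0.00585938 V = 2.7304688 V.
V_in − V_rec = 0.00153125 V = 1.531 mV.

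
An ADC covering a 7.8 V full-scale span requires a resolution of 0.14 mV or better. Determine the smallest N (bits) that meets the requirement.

Number of steps required ≥ 7.8 V / 0.14 mV = 55714.29.
Need 2^N ≥ 55714.29; 2^15 = 32768, 2^16 = 65536.
Minimum N = 16.

16 bits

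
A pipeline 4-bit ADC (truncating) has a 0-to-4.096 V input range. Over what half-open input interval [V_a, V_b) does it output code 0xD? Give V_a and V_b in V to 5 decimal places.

LSB = 4.096/2^4 = 256.000 mV.
Code 0xD = 13 decimal.
V_a = V_low + 13·LSB = 3.328 V; V_b = V_low + 14·LSB = 3.584 V.

[3.32800 V, 3.58400 V)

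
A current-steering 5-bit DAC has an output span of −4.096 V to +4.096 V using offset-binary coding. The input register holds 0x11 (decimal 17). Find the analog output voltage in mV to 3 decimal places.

LSB = 8.192 V / 2^5 = 256.000 mV.
Code 0x11 = 17 decimal.
V_out = (−4.096) + 17 × 0.256 V = 0.256 V.
= 256.000 mV.

256.000 mV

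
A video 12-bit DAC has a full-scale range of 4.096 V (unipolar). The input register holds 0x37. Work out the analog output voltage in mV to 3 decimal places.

LSB = 4.096 V / 2^12 = 1.000 mV.
Code 0x37 = 55 decimal.
V_out = 0 + 55 × 0.001 V = 0.055 V.
= 55.000 mV.

55.000 mV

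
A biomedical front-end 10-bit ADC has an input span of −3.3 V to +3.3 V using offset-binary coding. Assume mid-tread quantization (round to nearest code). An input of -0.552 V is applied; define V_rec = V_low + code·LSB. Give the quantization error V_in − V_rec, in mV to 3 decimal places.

2.297 mV

Step size: 6.6 V ÷ 2^10 = 6.445 mV.
Scaled input = 426.3564 LSBs, so code = 426.
Code 426 maps back to (−3.3) + 426×0.00644531 V = -0.55429688 V.
V_in − V_rec = 0.00229687 V = 2.297 mV.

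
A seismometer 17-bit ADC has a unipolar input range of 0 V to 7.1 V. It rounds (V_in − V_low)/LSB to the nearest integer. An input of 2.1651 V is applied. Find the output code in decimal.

With 131072 levels over 7.1 V, one step is 54.17 µV.
Input sits at 39969.576 steps above V_low.
So the output code is 39970.

code 39970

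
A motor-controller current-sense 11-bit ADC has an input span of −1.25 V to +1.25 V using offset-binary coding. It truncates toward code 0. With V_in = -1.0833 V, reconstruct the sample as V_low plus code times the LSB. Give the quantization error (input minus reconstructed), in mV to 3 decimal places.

0.684 mV

LSB = 2.5/2^11 = 1.221 mV.
Scaled input = 136.5606 LSBs, so code = 136.
Reconstructed: -1.0839844 V.
V_in − V_rec = 0.000684375 V = 0.684 mV.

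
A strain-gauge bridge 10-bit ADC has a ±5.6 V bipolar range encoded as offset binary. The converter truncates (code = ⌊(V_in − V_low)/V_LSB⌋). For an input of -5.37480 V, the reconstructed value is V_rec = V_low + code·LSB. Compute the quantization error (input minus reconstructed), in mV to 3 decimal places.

One LSB is 11.2 V / 1024 = 10.938 mV.
Scaled input = 20.5897 LSBs, so code = 20.
Code 20 maps back to (−5.6) + 20×0.0109375 V = -5.38125 V.
Error = -5.37480 − (−5.38125) = 0.00645 V = 6.450 mV.

6.450 mV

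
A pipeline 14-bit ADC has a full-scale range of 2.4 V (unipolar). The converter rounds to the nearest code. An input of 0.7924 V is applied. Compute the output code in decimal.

code 5409

LSB = 2.4 V / 16384 = 146.48 µV.
(0.7924 − 0) / 0.000146484 = 5409.451 LSBs.
So the output code is 5409.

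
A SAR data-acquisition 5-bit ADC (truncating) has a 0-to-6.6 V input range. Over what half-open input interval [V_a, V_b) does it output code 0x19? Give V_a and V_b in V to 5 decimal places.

[5.15625 V, 5.36250 V)

LSB = 6.6/2^5 = 206.250 mV.
Code 0x19 = 25 decimal.
V_a = V_low + 25·LSB = 5.15625 V; V_b = V_low + 26·LSB = 5.3625 V.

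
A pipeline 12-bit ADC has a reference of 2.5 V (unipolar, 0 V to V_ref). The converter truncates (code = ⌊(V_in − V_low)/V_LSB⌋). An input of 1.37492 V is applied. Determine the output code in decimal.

Full-scale span = 2.5 V; LSB = 2.5/2^12 = 0.610 mV.
(1.37492 − 0) / 0.000610352 = 2252.669 LSBs.
⌊·⌋(2252.669) = 2252.

code 2252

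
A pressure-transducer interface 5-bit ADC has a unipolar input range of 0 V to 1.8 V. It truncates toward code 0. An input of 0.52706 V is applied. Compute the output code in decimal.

code 9

Full-scale span = 1.8 V; LSB = 1.8/2^5 = 56.250 mV.
(V_in − V_low)/LSB = (0.52706 − 0) / 0.05625 = 9.370.
Floor → code 9.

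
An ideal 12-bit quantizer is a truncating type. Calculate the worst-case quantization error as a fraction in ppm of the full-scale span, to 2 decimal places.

Truncating → worst-case error = 1 LSB = V_FS/2^12, so 1e+06/4096 = 244.141 ppm of full scale.

244.14 ppm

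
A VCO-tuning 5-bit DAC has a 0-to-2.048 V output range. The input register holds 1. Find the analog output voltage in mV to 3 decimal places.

64.000 mV

LSB = 2.048 V / 2^5 = 64.000 mV.
V_out = 0 + 1 × 0.064 V = 0.064 V.
= 64.000 mV.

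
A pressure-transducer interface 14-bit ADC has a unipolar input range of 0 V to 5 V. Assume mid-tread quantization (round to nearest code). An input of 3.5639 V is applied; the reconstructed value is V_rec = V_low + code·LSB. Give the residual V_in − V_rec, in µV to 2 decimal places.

57.23 µV

One LSB is 5 V / 16384 = 305.18 µV.
(V_in − V_low)/LSB = (3.5639 − 0)/0.000305176 = 11678.1875 → code 11678 (round).
Reconstructed: 3.5638428 V.
V_in − V_rec = 5.72266e-05 V = 57.23 µV.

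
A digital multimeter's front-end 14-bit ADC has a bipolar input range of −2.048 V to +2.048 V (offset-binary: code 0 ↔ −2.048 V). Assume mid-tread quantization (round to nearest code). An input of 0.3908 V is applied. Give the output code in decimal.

code 9755

With 16384 levels over 4.096 V, one step is 250.00 µV.
Input sits at 9755.200 steps above V_low.
Round → code 9755.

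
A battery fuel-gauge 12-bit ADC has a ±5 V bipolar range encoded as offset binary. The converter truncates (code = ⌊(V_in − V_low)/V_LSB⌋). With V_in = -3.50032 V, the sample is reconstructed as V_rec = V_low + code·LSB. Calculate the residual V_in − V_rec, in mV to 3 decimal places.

0.657 mV

LSB = 10/2^12 = 2.441 mV.
(-3.50032 − (−5))/0.00244141 = 614.2689; ⌊·⌋ gives code 614.
V_rec = (−5) + 614·0.00244141 = -3.5009766 V.
Difference: 0.000656563 V → 0.657 mV.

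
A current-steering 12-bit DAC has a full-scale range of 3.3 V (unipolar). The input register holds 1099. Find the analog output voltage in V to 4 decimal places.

0.8854 V

LSB = 3.3 V / 2^12 = 0.806 mV.
V_out = 0 + 1099 × 0.000805664 V = 0.885425 V.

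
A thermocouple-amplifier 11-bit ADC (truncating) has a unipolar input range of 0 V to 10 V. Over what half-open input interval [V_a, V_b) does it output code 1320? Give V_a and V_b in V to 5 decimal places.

LSB = 10/2^11 = 4.883 mV.
V_a = V_low + 1320·LSB = 6.44531 V; V_b = V_low + 1321·LSB = 6.4502 V.

[6.44531 V, 6.45020 V)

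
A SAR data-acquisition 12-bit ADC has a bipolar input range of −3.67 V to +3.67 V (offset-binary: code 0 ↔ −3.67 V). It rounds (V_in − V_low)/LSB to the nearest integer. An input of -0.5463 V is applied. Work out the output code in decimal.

code 1743

Full-scale span = 7.34 V; LSB = 7.34/2^12 = 1.792 mV.
(V_in − V_low)/LSB = (-0.5463 − (−3.67)) / 0.00179199 = 1743.144.
round(1743.144) = 1743.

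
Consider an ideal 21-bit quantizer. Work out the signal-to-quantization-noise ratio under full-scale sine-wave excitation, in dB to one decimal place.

SNR ≈ 6.02·N + 1.76 dB = 6.02·21 + 1.76 = 128.18 dB.

128.2 dB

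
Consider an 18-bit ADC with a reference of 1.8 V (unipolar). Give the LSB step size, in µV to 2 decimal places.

Full-scale span = 1.8 V.
LSB = 1.8 / 2^18 = 1.8 / 262144 = 6.86646e-06 V = 6.87 µV.

6.87 µV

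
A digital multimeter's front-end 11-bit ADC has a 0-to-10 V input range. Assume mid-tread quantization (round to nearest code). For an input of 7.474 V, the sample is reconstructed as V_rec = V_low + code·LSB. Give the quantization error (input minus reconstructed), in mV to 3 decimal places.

-1.586 mV

One LSB is 10 V / 2048 = 4.883 mV.
(V_in − V_low)/LSB = (7.474 − 0)/0.00488281 = 1530.6752 → code 1531 (round).
Code 1531 maps back to 0 + 1531×0.00488281 V = 7.4755859 V.
Difference: -0.00158594 V → -1.586 mV.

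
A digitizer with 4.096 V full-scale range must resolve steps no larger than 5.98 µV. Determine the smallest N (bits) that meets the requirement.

20 bits

Number of steps required ≥ 4.096 V / 5.98 µV = 684949.83.
Need 2^N ≥ 684949.83; 2^19 = 524288, 2^20 = 1048576.
Minimum N = 20.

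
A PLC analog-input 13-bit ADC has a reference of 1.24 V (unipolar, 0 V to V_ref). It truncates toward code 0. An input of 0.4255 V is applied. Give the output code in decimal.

code 2811

With 8192 levels over 1.24 V, one step is 151.37 µV.
Input sits at 2811.045 steps above V_low.
So the output code is 2811.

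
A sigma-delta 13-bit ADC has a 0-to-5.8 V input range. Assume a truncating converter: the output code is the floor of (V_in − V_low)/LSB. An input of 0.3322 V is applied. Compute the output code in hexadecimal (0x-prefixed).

code 0x1D5 (decimal 469)

With 8192 levels over 5.8 V, one step is 0.708 mV.
(0.3322 − 0) / 0.000708008 = 469.204 LSBs.
So the output code is 469.
In hexadecimal (0x-prefixed): 0x1D5.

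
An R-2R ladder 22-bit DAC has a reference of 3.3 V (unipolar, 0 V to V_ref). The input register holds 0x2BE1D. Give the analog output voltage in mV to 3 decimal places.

LSB = 3.3 V / 2^22 = 0.79 µV.
Code 0x2BE1D = 179741 decimal.
V_out = 0 + 179741 × 7.86781e-07 V = 0.141417 V.
= 141.417 mV.

141.417 mV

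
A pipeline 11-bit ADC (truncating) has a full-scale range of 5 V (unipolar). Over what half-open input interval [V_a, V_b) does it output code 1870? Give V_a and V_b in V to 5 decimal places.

LSB = 5/2^11 = 2.441 mV.
V_a = V_low + 1870·LSB = 4.56543 V; V_b = V_low + 1871·LSB = 4.56787 V.

[4.56543 V, 4.56787 V)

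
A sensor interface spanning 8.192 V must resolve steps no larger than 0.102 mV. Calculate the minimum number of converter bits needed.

Number of steps required ≥ 8.192 V / 0.102 mV = 80313.73.
Need 2^N ≥ 80313.73; 2^16 = 65536, 2^17 = 131072.
Minimum N = 17.

17 bits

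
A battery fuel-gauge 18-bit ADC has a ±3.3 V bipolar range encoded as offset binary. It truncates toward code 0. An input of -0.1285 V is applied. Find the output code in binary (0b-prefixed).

code 0b11110110000010000 (decimal 125968)

With 262144 levels over 6.6 V, one step is 25.18 µV.
(-0.1285 − (−3.3)) / 2.5177e-05 = 125968.136 LSBs.
Floor → code 125968.
In binary (0b-prefixed): 0b11110110000010000.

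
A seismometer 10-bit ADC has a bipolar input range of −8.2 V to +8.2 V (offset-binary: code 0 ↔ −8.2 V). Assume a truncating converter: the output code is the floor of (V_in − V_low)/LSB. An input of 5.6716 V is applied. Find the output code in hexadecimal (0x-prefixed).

Full-scale span = 16.4 V; LSB = 16.4/2^10 = 16.016 mV.
Input sits at 866.129 steps above V_low.
So the output code is 866.
In hexadecimal (0x-prefixed): 0x362.

code 0x362 (decimal 866)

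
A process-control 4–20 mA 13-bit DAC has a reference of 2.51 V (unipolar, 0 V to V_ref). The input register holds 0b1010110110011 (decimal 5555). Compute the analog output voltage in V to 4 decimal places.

1.7020 V

LSB = 2.51 V / 2^13 = 306.40 µV.
Code 0b1010110110011 = 5555 decimal.
V_out = 0 + 5555 × 0.000306396 V = 1.70203 V.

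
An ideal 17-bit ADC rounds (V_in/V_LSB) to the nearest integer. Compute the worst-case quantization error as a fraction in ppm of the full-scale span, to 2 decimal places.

Rounding → worst-case error = ½ LSB = V_FS/2^18, so 1e+06/262144 = 3.8147 ppm of full scale.

3.81 ppm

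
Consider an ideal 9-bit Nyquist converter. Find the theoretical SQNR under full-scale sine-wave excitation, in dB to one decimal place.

SNR ≈ 6.02·N + 1.76 dB = 6.02·9 + 1.76 = 55.94 dB.

55.9 dB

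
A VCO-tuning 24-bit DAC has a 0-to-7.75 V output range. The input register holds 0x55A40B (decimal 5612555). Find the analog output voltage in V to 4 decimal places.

2.5926 V

LSB = 7.75 V / 2^24 = 0.46 µV.
Code 0x55A40B = 5612555 decimal.
V_out = 0 + 5612555 × 4.61936e-07 V = 2.59264 V.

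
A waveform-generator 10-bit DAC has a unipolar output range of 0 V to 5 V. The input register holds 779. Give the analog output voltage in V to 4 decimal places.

3.8037 V

LSB = 5 V / 2^10 = 4.883 mV.
V_out = 0 + 779 × 0.00488281 V = 3.80371 V.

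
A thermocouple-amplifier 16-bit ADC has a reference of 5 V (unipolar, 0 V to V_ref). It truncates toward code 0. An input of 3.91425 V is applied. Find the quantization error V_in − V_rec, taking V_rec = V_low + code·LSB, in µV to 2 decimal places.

65.43 µV

Step size: 5 V ÷ 2^16 = 76.29 µV.
Scaled input = 51304.8576 LSBs, so code = 51304.
Code 51304 maps back to 0 + 51304×7.62939e-05 V = 3.9141846 V.
Error = 3.91425 − 3.9141846 = 6.54297e-05 V = 65.43 µV.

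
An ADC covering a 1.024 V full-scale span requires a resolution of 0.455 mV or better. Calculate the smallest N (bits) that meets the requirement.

Number of steps required ≥ 1.024 V / 0.455 mV = 2250.55.
Need 2^N ≥ 2250.55; 2^11 = 2048, 2^12 = 4096.
Minimum N = 12.

12 bits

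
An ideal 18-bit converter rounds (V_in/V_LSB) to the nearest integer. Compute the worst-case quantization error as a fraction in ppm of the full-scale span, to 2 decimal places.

1.91 ppm

Rounding → worst-case error = ½ LSB = V_FS/2^19, so 1e+06/524288 = 1.90735 ppm of full scale.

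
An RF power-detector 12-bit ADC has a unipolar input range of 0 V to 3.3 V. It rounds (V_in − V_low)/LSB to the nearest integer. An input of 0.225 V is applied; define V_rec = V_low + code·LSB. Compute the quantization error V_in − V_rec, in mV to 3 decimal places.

LSB = 3.3/2^12 = 0.806 mV.
(0.225 − 0)/0.000805664 = 279.2727; round gives code 279.
Reconstructed: 0.22478027 V.
V_in − V_rec = 0.000219727 V = 0.220 mV.

0.220 mV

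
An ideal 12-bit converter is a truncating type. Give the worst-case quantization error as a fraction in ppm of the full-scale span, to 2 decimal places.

244.14 ppm

Truncating → worst-case error = 1 LSB = V_FS/2^12, so 1e+06/4096 = 244.141 ppm of full scale.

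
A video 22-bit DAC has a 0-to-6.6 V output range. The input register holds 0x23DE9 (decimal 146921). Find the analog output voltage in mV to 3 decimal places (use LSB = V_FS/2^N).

231.189 mV

LSB = 6.6 V / 2^22 = 1.57 µV.
Code 0x23DE9 = 146921 decimal.
V_out = 0 + 146921 × 1.57356e-06 V = 0.231189 V.
= 231.189 mV.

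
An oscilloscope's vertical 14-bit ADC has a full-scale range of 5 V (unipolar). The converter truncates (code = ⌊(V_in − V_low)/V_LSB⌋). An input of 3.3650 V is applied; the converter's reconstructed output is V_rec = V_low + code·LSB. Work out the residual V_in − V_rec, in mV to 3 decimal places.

Step size: 5 V ÷ 2^14 = 305.18 µV.
Scaled input = 11026.4320 LSBs, so code = 11026.
Code 11026 maps back to 0 + 11026×0.000305176 V = 3.3648682 V.
Error = 3.3650 − 3.3648682 = 0.000131836 V = 0.132 mV.

0.132 mV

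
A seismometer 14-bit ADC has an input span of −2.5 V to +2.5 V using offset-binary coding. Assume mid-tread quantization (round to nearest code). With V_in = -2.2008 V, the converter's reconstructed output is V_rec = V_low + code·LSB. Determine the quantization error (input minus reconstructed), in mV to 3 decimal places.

0.128 mV

One LSB is 5 V / 16384 = 305.18 µV.
Scaled input = 980.4186 LSBs, so code = 980.
Code 980 maps back to (−2.5) + 980×0.000305176 V = -2.2009277 V.
V_in − V_rec = 0.000127734 V = 0.128 mV.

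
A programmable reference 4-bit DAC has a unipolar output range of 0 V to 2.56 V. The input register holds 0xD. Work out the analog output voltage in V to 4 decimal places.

2.0800 V

LSB = 2.56 V / 2^4 = 160.000 mV.
Code 0xD = 13 decimal.
V_out = 0 + 13 × 0.16 V = 2.08 V.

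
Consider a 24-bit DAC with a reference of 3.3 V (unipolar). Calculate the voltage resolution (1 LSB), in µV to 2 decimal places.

Full-scale span = 3.3 V.
LSB = 3.3 / 2^24 = 3.3 / 16777216 = 1.96695e-07 V = 0.20 µV.

0.20 µV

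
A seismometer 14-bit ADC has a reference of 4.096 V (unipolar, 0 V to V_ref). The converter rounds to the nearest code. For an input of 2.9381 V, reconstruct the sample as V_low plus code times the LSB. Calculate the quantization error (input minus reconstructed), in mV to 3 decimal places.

0.100 mV

Step size: 4.096 V ÷ 2^14 = 250.00 µV.
Scaled input = 11752.4000 LSBs, so code = 11752.
Code 11752 maps back to 0 + 11752×0.00025 V = 2.938 V.
Error = 2.9381 − 2.938 = 0.0001 V = 0.100 mV.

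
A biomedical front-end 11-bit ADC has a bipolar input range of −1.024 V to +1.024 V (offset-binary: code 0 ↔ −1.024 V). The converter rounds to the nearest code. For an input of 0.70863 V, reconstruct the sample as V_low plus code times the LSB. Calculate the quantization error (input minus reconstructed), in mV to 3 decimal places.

-0.370 mV

One LSB is 2.048 V / 2048 = 1.000 mV.
(0.70863 − (−1.024))/0.001 = 1732.6300; round gives code 1733.
Code 1733 maps back to (−1.024) + 1733×0.001 V = 0.709 V.
Difference: -0.00037 V → -0.370 mV.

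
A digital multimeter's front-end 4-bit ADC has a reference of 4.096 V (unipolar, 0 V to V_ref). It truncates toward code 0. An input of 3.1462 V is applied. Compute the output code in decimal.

With 16 levels over 4.096 V, one step is 256.000 mV.
(3.1462 − 0) / 0.256 = 12.290 LSBs.
⌊·⌋(12.290) = 12.

code 12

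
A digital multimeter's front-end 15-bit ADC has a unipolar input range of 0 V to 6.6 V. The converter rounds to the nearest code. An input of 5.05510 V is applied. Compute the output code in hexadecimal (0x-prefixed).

With 32768 levels over 6.6 V, one step is 201.42 µV.
Input sits at 25097.806 steps above V_low.
round(25097.806) = 25098.
In hexadecimal (0x-prefixed): 0x620A.

code 0x620A (decimal 25098)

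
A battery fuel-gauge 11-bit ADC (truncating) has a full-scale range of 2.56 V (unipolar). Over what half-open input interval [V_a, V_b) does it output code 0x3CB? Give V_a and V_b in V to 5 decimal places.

LSB = 2.56/2^11 = 1.250 mV.
Code 0x3CB = 971 decimal.
V_a = V_low + 971·LSB = 1.21375 V; V_b = V_low + 972·LSB = 1.215 V.

[1.21375 V, 1.21500 V)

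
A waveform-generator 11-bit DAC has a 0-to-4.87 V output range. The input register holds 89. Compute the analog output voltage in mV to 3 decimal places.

LSB = 4.87 V / 2^11 = 2.378 mV.
V_out = 0 + 89 × 0.00237793 V = 0.211636 V.
= 211.636 mV.

211.636 mV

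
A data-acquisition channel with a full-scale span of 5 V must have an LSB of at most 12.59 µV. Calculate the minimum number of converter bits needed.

Number of steps required ≥ 5 V / 12.59 µV = 397140.59.
Need 2^N ≥ 397140.59; 2^18 = 262144, 2^19 = 524288.
Minimum N = 19.

19 bits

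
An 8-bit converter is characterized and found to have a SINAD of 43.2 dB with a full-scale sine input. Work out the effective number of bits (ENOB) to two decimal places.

6.88 bits

ENOB = (SINAD − 1.76) / 6.02 = (43.2 − 1.76)/6.02 = 6.884.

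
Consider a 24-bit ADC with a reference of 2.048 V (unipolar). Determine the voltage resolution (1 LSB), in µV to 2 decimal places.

0.12 µV

Full-scale span = 2.048 V.
LSB = 2.048 / 2^24 = 2.048 / 16777216 = 1.2207e-07 V = 0.12 µV.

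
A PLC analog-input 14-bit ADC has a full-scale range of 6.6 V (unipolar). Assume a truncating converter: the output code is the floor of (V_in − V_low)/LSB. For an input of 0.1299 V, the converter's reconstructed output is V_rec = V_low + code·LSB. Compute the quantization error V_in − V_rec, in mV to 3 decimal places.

One LSB is 6.6 V / 16384 = 402.83 µV.
Scaled input = 322.4669 LSBs, so code = 322.
Reconstructed: 0.12971191 V.
V_in − V_rec = 0.000188086 V = 0.188 mV.

0.188 mV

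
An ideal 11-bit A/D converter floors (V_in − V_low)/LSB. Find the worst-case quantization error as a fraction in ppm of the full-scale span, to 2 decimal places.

Truncating → worst-case error = 1 LSB = V_FS/2^11, so 1e+06/2048 = 488.281 ppm of full scale.

488.28 ppm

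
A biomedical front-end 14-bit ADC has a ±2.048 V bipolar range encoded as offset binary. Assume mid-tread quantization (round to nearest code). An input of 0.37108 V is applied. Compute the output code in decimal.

code 9676

LSB = 4.096 V / 16384 = 250.00 µV.
(0.37108 − (−2.048)) / 0.00025 = 9676.320 LSBs.
round(9676.320) = 9676.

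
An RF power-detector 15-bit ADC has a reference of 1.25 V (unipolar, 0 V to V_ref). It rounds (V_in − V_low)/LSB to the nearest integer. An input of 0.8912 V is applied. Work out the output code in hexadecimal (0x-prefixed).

code 0x5B42 (decimal 23362)

With 32768 levels over 1.25 V, one step is 38.15 µV.
Input sits at 23362.273 steps above V_low.
So the output code is 23362.
In hexadecimal (0x-prefixed): 0x5B42.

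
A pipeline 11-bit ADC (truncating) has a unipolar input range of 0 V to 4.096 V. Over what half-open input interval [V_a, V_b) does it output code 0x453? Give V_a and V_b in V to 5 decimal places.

LSB = 4.096/2^11 = 2.000 mV.
Code 0x453 = 1107 decimal.
V_a = V_low + 1107·LSB = 2.214 V; V_b = V_low + 1108·LSB = 2.216 V.

[2.21400 V, 2.21600 V)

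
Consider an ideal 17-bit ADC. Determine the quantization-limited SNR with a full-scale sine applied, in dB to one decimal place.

SNR ≈ 6.02·N + 1.76 dB = 6.02·17 + 1.76 = 104.10 dB.

104.1 dB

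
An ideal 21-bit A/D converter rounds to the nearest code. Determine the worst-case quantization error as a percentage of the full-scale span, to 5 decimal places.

Rounding → worst-case error = ½ LSB = V_FS/2^22, so 100/4194304 = 2.38419e-05 % of full scale.

0.00002 %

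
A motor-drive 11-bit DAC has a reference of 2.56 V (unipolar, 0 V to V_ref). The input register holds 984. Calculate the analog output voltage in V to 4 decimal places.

1.2300 V

LSB = 2.56 V / 2^11 = 1.250 mV.
V_out = 0 + 984 × 0.00125 V = 1.23 V.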